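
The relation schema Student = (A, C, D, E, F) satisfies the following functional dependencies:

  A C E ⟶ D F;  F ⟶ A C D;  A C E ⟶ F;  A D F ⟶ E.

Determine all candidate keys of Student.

F, ACE

{F}⁺: F→ACD adds A, C, D; ADF→E adds E → {A, C, D, E, F}.
{A, C, E}⁺: ACE→DF adds D, F → {A, C, D, E, F}. Minimal: {C, E}⁺ = {C, E}; {A, E}⁺ = {A, E}; {A, C}⁺ = {A, C} — none reach the full schema.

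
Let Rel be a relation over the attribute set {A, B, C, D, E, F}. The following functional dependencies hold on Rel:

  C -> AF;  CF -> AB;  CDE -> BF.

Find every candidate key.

Attributes C, D, E never appear on any right-hand side, so every candidate key must contain {C, D, E}.
{C, D, E}⁺ = {A, B, C, D, E, F}, which is all of the schema, so {C, D, E} is the only candidate key.

(C, D, E)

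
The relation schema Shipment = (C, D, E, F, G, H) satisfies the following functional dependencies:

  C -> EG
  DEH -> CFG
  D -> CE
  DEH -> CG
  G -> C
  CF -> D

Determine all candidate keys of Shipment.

Attribute H never appears on the right-hand side of any dependency, so H must belong to every candidate key.
{H}⁺ = {H}, which is not all of the schema, so we must add further attributes.
{D, H}⁺: D→CE adds C, E; DEH→CG adds G; DEH→CFG adds F → {C, D, E, F, G, H}. Minimal: {H}⁺ = {H}; {D}⁺ = {C, D, E, G} — none reach the full schema.
{C, F, H}⁺: C→EG adds E, G; CF→D adds D → {C, D, E, F, G, H}. Minimal: {F, H}⁺ = {F, H}; {C, H}⁺ = {C, E, G, H}; {C, F}⁺ = {C, D, E, F, G} — none reach the full schema.
{F, G, H}⁺: G→C adds C; CF→D adds D; C→EG adds E → {C, D, E, F, G, H}. Minimal: {G, H}⁺ = {C, E, G, H}; {F, H}⁺ = {F, H}; {F, G}⁺ = {C, D, E, F, G} — none reach the full schema.

DH, CFH, FGH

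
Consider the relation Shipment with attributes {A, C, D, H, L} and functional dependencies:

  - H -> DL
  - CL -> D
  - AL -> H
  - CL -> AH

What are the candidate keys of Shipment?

{C, H}; {C, L}

Attribute C never appears on the right-hand side of any dependency, so C must belong to every candidate key.
{C}⁺ = {C}, which is not all of the schema, so we must add further attributes.
{C, H}⁺: H→DL adds D, L; CL→AH adds A → {A, C, D, H, L}. Minimal: {H}⁺ = {D, H, L}; {C}⁺ = {C} — none reach the full schema.
{C, L}⁺: CL→D adds D; CL→AH adds A, H → {A, C, D, H, L}. Minimal: {L}⁺ = {L}; {C}⁺ = {C} — none reach the full schema.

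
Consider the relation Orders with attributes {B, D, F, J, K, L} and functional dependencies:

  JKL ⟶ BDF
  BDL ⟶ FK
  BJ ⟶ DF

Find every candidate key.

Attributes J, L never appear on any right-hand side, so every candidate key must contain {J, L}.
{J, L}⁺ = {J, L}, which is not all of the schema, so we must add further attributes.
{B, J, L}⁺: BJ→DF adds D, F; BDL→FK adds K → {B, D, F, J, K, L}. Minimal: {J, L}⁺ = {J, L}; {B, L}⁺ = {B, L}; {B, J}⁺ = {B, D, F, J} — none reach the full schema.
{J, K, L}⁺: JKL→BDF adds B, D, F → {B, D, F, J, K, L}. Minimal: {K, L}⁺ = {K, L}; {J, L}⁺ = {J, L}; {J, K}⁺ = {J, K} — none reach the full schema.

(B, J, L), (J, K, L)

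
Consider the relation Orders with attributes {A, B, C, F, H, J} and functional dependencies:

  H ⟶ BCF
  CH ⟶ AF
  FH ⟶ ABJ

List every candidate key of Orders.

H

Attribute H never appears on the right-hand side of any dependency, so H must belong to every candidate key.
{H}⁺ = {A, B, C, F, H, J}, which is all of the schema, so {H} is the only candidate key.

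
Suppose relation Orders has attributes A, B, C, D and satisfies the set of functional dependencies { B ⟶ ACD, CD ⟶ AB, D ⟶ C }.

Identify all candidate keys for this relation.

{B}⁺: B→ACD adds A, C, D → {A, B, C, D}.
{D}⁺: D→C adds C; CD→AB adds A, B → {A, B, C, D}.
Any other superkey contains one of these as a subset, so there are no further candidate keys.

{B}, {D}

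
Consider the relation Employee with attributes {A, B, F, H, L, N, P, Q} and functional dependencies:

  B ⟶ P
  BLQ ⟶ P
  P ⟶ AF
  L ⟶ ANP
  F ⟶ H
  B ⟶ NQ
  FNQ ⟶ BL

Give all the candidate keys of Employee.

{B}, {L, Q}, {F, N, Q}, {N, P, Q}

{B}⁺: B→P adds P; P→AF adds A, F; F→H adds H; B→NQ adds N, Q; FNQ→BL adds L → {A, B, F, H, L, N, P, Q}.
{L, Q}⁺: L→ANP adds A, N, P; P→AF adds F; F→H adds H; FNQ→BL adds B → {A, B, F, H, L, N, P, Q}. Minimal: {Q}⁺ = {Q}; {L}⁺ = {A, F, H, L, N, P} — none reach the full schema.
{F, N, Q}⁺: F→H adds H; FNQ→BL adds B, L; B→P adds P; P→AF adds A → {A, B, F, H, L, N, P, Q}. Minimal: {N, Q}⁺ = {N, Q}; {F, Q}⁺ = {F, H, Q}; {F, N}⁺ = {F, H, N} — none reach the full schema.
{N, P, Q}⁺: P→AF adds A, F; F→H adds H; FNQ→BL adds B, L → {A, B, F, H, L, N, P, Q}. Minimal: {P, Q}⁺ = {A, F, H, P, Q}; {N, Q}⁺ = {N, Q}; {N, P}⁺ = {A, F, H, N, P} — none reach the full schema.
Any other superkey contains one of these as a subset, so there are no further candidate keys.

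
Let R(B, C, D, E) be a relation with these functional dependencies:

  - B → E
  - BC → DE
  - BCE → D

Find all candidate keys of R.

Attributes B, C never appear on any right-hand side, so every candidate key must contain {B, C}.
{B, C}⁺ = {B, C, D, E}, which is all of the schema, so {B, C} is the only candidate key.

BC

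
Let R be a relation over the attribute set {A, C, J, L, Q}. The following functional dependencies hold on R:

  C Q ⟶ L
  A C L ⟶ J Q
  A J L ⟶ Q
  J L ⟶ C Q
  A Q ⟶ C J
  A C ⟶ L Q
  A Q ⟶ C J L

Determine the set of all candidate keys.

{A, C}, {A, Q}, {A, J, L}

Attribute A never appears on the right-hand side of any dependency, so A must belong to every candidate key.
{A}⁺ = {A}, which is not all of the schema, so we must add further attributes.
{A, C}⁺: AC→LQ adds L, Q; AQ→CJL adds J → {A, C, J, L, Q}. Minimal: {C}⁺ = {C}; {A}⁺ = {A} — none reach the full schema.
{A, Q}⁺: AQ→CJ adds C, J; AC→LQ adds L → {A, C, J, L, Q}. Minimal: {Q}⁺ = {Q}; {A}⁺ = {A} — none reach the full schema.
{A, J, L}⁺: AJL→Q adds Q; JL→CQ adds C → {A, C, J, L, Q}. Minimal: {J, L}⁺ = {C, J, L, Q}; {A, L}⁺ = {A, L}; {A, J}⁺ = {A, J} — none reach the full schema.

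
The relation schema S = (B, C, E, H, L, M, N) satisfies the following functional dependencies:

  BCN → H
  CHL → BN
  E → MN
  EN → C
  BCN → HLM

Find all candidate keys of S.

{B, E}, {E, H, L}

Attribute E never appears on the right-hand side of any dependency, so E must belong to every candidate key.
{E}⁺ = {C, E, M, N}, which is not all of the schema, so we must add further attributes.
{B, E}⁺: E→MN adds M, N; EN→C adds C; BCN→HLM adds H, L → {B, C, E, H, L, M, N}. Minimal: {E}⁺ = {C, E, M, N}; {B}⁺ = {B} — none reach the full schema.
{E, H, L}⁺: E→MN adds M, N; EN→C adds C; CHL→BN adds B → {B, C, E, H, L, M, N}. Minimal: {H, L}⁺ = {H, L}; {E, L}⁺ = {C, E, L, M, N}; {E, H}⁺ = {C, E, H, M, N} — none reach the full schema.
Any other superkey contains one of these as a subset, so there are no further candidate keys.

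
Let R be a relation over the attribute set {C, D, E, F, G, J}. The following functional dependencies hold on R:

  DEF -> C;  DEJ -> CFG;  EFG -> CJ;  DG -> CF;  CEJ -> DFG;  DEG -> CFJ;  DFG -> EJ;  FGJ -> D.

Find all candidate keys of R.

{D, G}⁺: DG→CF adds C, F; DFG→EJ adds E, J → {C, D, E, F, G, J}.
{C, E, J}⁺: CEJ→DFG adds D, F, G → {C, D, E, F, G, J}.
{D, E, J}⁺: DEJ→CFG adds C, F, G → {C, D, E, F, G, J}.
{E, F, G}⁺: EFG→CJ adds C, J; CEJ→DFG adds D → {C, D, E, F, G, J}.
{F, G, J}⁺: FGJ→D adds D; DG→CF adds C; DFG→EJ adds E → {C, D, E, F, G, J}.

{D, G}, {C, E, J}, {D, E, J}, {E, F, G}, {F, G, J}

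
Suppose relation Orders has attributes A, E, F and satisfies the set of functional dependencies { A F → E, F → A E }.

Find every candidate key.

{F}

Attribute F never appears on the right-hand side of any dependency, so F must belong to every candidate key.
{F}⁺ = {A, E, F}, which is all of the schema, so {F} is the only candidate key.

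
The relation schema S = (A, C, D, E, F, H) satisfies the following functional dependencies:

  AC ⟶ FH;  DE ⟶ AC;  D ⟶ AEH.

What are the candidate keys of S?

(D)

Attribute D never appears on the right-hand side of any dependency, so D must belong to every candidate key.
{D}⁺ = {A, C, D, E, F, H}, which is all of the schema, so {D} is the only candidate key.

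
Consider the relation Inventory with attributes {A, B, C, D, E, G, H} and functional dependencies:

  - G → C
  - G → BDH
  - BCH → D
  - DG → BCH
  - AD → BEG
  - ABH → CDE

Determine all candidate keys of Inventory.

Attribute A never appears on the right-hand side of any dependency, so A must belong to every candidate key.
{A}⁺ = {A}, which is not all of the schema, so we must add further attributes.
{A, D}⁺: AD→BEG adds B, E, G; G→C adds C; G→BDH adds H → {A, B, C, D, E, G, H}.
{A, G}⁺: G→C adds C; G→BDH adds B, D, H; AD→BEG adds E → {A, B, C, D, E, G, H}.
{A, B, H}⁺: ABH→CDE adds C, D, E; AD→BEG adds G → {A, B, C, D, E, G, H}.

{A, D}, {A, G}, {A, B, H}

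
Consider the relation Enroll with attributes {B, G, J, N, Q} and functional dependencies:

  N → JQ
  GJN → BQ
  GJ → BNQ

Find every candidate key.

Attribute G never appears on the right-hand side of any dependency, so G must belong to every candidate key.
{G}⁺ = {G}, which is not all of the schema, so we must add further attributes.
{G, J}⁺: GJ→BNQ adds B, N, Q → {B, G, J, N, Q}. Minimal: {J}⁺ = {J}; {G}⁺ = {G} — none reach the full schema.
{G, N}⁺: N→JQ adds J, Q; GJN→BQ adds B → {B, G, J, N, Q}. Minimal: {N}⁺ = {J, N, Q}; {G}⁺ = {G} — none reach the full schema.
Any other superkey contains one of these as a subset, so there are no further candidate keys.

{G, J}; {G, N}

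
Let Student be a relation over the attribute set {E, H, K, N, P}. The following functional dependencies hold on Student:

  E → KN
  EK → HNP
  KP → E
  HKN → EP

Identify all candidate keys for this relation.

{E}; {K, P}; {H, K, N}

{E}⁺: E→KN adds K, N; EK→HNP adds H, P → {E, H, K, N, P}.
{K, P}⁺: KP→E adds E; E→KN adds N; EK→HNP adds H → {E, H, K, N, P}.
{H, K, N}⁺: HKN→EP adds E, P → {E, H, K, N, P}.
Any other superkey contains one of these as a subset, so there are no further candidate keys.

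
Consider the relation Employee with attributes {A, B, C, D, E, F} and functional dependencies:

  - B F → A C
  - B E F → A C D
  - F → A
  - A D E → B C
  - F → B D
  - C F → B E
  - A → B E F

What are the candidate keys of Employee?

{A}⁺: A→BEF adds B, E, F; BF→AC adds C; BEF→ACD adds D → {A, B, C, D, E, F}.
{F}⁺: F→A adds A; F→BD adds B, D; A→BEF adds E; BF→AC adds C → {A, B, C, D, E, F}.
Any other superkey contains one of these as a subset, so there are no further candidate keys.

{A}, {F}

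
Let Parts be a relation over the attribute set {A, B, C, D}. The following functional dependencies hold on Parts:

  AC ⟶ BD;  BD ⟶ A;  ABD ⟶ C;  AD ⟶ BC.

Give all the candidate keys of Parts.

AC, AD, BD

{A, C}⁺: AC→BD adds B, D → {A, B, C, D}.
{A, D}⁺: AD→BC adds B, C → {A, B, C, D}.
{B, D}⁺: BD→A adds A; ABD→C adds C → {A, B, C, D}.
Any other superkey contains one of these as a subset, so there are no further candidate keys.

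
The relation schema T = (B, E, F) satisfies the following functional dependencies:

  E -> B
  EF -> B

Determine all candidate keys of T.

{E, F}

{E, F}⁺: E→B adds B → {B, E, F}. Minimal: {F}⁺ = {F}; {E}⁺ = {B, E} — none reach the full schema.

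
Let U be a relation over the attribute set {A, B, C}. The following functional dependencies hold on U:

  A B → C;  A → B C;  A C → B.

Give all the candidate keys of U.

Attribute A never appears on the right-hand side of any dependency, so A must belong to every candidate key.
{A}⁺ = {A, B, C}, which is all of the schema, so {A} is the only candidate key.

A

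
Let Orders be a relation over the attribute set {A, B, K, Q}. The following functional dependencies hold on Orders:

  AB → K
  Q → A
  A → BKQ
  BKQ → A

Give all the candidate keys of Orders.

(A), (Q)

{A}⁺: A→BKQ adds B, K, Q → {A, B, K, Q}.
{Q}⁺: Q→A adds A; A→BKQ adds B, K → {A, B, K, Q}.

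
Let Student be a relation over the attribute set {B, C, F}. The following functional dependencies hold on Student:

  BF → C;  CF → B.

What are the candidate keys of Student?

{B, F}; {C, F}

{B, F}⁺: BF→C adds C → {B, C, F}. Minimal: {F}⁺ = {F}; {B}⁺ = {B} — none reach the full schema.
{C, F}⁺: CF→B adds B → {B, C, F}. Minimal: {F}⁺ = {F}; {C}⁺ = {C} — none reach the full schema.
Any other superkey contains one of these as a subset, so there are no further candidate keys.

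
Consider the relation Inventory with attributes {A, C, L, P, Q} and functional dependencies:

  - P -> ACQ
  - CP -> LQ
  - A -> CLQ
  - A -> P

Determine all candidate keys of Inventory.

{A}⁺: A→CLQ adds C, L, Q; A→P adds P → {A, C, L, P, Q}.
{P}⁺: P→ACQ adds A, C, Q; CP→LQ adds L → {A, C, L, P, Q}.

{A}, {P}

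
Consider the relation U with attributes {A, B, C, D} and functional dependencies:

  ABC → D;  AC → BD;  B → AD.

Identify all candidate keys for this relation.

{A, C}⁺: AC→BD adds B, D → {A, B, C, D}. Minimal: {C}⁺ = {C}; {A}⁺ = {A} — none reach the full schema.
{B, C}⁺: B→AD adds A, D → {A, B, C, D}. Minimal: {C}⁺ = {C}; {B}⁺ = {A, B, D} — none reach the full schema.

AC; BC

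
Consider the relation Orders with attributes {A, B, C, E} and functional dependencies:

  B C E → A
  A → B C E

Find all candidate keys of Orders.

{A}⁺: A→BCE adds B, C, E → {A, B, C, E}.
{B, C, E}⁺: BCE→A adds A → {A, B, C, E}. Minimal: {C, E}⁺ = {C, E}; {B, E}⁺ = {B, E}; {B, C}⁺ = {B, C} — none reach the full schema.
Any other superkey contains one of these as a subset, so there are no further candidate keys.

A, BCE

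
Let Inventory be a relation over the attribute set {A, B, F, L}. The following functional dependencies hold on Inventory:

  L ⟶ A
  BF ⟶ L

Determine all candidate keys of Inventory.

{B, F}⁺: BF→L adds L; L→A adds A → {A, B, F, L}. Minimal: {F}⁺ = {F}; {B}⁺ = {B} — none reach the full schema.

BF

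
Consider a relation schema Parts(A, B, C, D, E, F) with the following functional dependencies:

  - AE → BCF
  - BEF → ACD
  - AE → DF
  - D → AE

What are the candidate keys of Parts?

D, AE, BEF

{D}⁺: D→AE adds A, E; AE→BCF adds B, C, F → {A, B, C, D, E, F}.
{A, E}⁺: AE→BCF adds B, C, F; BEF→ACD adds D → {A, B, C, D, E, F}.
{B, E, F}⁺: BEF→ACD adds A, C, D → {A, B, C, D, E, F}.
Any other superkey contains one of these as a subset, so there are no further candidate keys.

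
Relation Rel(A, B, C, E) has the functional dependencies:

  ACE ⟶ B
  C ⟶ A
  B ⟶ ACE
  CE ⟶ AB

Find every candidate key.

{B}⁺: B→ACE adds A, C, E → {A, B, C, E}.
{C, E}⁺: C→A adds A; CE→AB adds B → {A, B, C, E}. Minimal: {E}⁺ = {E}; {C}⁺ = {A, C} — none reach the full schema.
Any other superkey contains one of these as a subset, so there are no further candidate keys.

{B}; {C, E}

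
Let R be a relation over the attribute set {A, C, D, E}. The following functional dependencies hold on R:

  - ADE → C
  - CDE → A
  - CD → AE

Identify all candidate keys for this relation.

Attribute D never appears on the right-hand side of any dependency, so D must belong to every candidate key.
{D}⁺ = {D}, which is not all of the schema, so we must add further attributes.
{C, D}⁺: CD→AE adds A, E → {A, C, D, E}.
{A, D, E}⁺: ADE→C adds C → {A, C, D, E}.

(C, D), (A, D, E)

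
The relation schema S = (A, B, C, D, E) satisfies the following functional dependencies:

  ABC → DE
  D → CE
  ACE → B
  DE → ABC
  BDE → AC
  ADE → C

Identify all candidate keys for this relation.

{D}⁺: D→CE adds C, E; DE→ABC adds A, B → {A, B, C, D, E}.
{A, B, C}⁺: ABC→DE adds D, E → {A, B, C, D, E}. Minimal: {B, C}⁺ = {B, C}; {A, C}⁺ = {A, C}; {A, B}⁺ = {A, B} — none reach the full schema.
{A, C, E}⁺: ACE→B adds B; ABC→DE adds D → {A, B, C, D, E}. Minimal: {C, E}⁺ = {C, E}; {A, E}⁺ = {A, E}; {A, C}⁺ = {A, C} — none reach the full schema.
Any other superkey contains one of these as a subset, so there are no further candidate keys.

{D}; {A, B, C}; {A, C, E}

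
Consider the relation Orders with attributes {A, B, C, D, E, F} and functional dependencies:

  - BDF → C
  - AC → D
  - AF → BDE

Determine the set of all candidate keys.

{A, F}

{A, F}⁺: AF→BDE adds B, D, E; BDF→C adds C → {A, B, C, D, E, F}. Minimal: {F}⁺ = {F}; {A}⁺ = {A} — none reach the full schema.
No other minimal superkey exists.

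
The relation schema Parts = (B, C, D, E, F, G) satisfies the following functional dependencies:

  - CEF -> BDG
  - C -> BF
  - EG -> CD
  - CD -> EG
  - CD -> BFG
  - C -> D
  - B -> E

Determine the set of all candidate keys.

{C}⁺: C→BF adds B, F; C→D adds D; B→E adds E; CEF→BDG adds G → {B, C, D, E, F, G}.
{B, G}⁺: B→E adds E; EG→CD adds C, D; CD→BFG adds F → {B, C, D, E, F, G}.
{E, G}⁺: EG→CD adds C, D; CD→BFG adds B, F → {B, C, D, E, F, G}.
Any other superkey contains one of these as a subset, so there are no further candidate keys.

{C}; {B, G}; {E, G}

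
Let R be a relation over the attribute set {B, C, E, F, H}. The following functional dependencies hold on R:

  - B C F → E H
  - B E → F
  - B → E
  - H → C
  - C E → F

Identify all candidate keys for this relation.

Attribute B never appears on the right-hand side of any dependency, so B must belong to every candidate key.
{B}⁺ = {B, E, F}, which is not all of the schema, so we must add further attributes.
{B, C}⁺: B→E adds E; CE→F adds F; BCF→EH adds H → {B, C, E, F, H}. Minimal: {C}⁺ = {C}; {B}⁺ = {B, E, F} — none reach the full schema.
{B, H}⁺: B→E adds E; H→C adds C; CE→F adds F → {B, C, E, F, H}. Minimal: {H}⁺ = {C, H}; {B}⁺ = {B, E, F} — none reach the full schema.
Any other superkey contains one of these as a subset, so there are no further candidate keys.

(B, C); (B, H)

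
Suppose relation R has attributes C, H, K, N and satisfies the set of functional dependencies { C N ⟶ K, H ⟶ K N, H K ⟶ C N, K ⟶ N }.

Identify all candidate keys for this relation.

Attribute H never appears on the right-hand side of any dependency, so H must belong to every candidate key.
{H}⁺ = {C, H, K, N}, which is all of the schema, so {H} is the only candidate key.

{H}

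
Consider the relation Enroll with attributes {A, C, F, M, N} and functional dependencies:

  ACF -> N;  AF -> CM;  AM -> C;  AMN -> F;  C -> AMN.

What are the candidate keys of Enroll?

{C}; {A, F}; {A, M}

{C}⁺: C→AMN adds A, M, N; AMN→F adds F → {A, C, F, M, N}.
{A, F}⁺: AF→CM adds C, M; C→AMN adds N → {A, C, F, M, N}. Minimal: {F}⁺ = {F}; {A}⁺ = {A} — none reach the full schema.
{A, M}⁺: AM→C adds C; C→AMN adds N; AMN→F adds F → {A, C, F, M, N}. Minimal: {M}⁺ = {M}; {A}⁺ = {A} — none reach the full schema.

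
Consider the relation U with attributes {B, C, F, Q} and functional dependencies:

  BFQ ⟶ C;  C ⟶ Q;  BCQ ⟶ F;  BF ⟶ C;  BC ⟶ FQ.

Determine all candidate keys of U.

Attribute B never appears on the right-hand side of any dependency, so B must belong to every candidate key.
{B}⁺ = {B}, which is not all of the schema, so we must add further attributes.
{B, C}⁺: C→Q adds Q; BCQ→F adds F → {B, C, F, Q}. Minimal: {C}⁺ = {C, Q}; {B}⁺ = {B} — none reach the full schema.
{B, F}⁺: BF→C adds C; BC→FQ adds Q → {B, C, F, Q}. Minimal: {F}⁺ = {F}; {B}⁺ = {B} — none reach the full schema.

{B, C}, {B, F}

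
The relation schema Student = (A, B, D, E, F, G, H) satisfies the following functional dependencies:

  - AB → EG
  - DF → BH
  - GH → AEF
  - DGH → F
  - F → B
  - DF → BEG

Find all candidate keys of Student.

{D, F}, {D, G, H}, {A, B, D, H}

Attribute D never appears on the right-hand side of any dependency, so D must belong to every candidate key.
{D}⁺ = {D}, which is not all of the schema, so we must add further attributes.
{D, F}⁺: DF→BH adds B, H; DF→BEG adds E, G; GH→AEF adds A → {A, B, D, E, F, G, H}.
{D, G, H}⁺: GH→AEF adds A, E, F; F→B adds B → {A, B, D, E, F, G, H}.
{A, B, D, H}⁺: AB→EG adds E, G; GH→AEF adds F → {A, B, D, E, F, G, H}.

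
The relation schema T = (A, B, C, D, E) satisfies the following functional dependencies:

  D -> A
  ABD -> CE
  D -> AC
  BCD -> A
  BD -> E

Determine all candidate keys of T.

Attributes B, D never appear on any right-hand side, so every candidate key must contain {B, D}.
{B, D}⁺ = {A, B, C, D, E}, which is all of the schema, so {B, D} is the only candidate key.

{B, D}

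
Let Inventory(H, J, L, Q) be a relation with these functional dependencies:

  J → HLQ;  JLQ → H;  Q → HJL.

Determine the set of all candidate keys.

{J}, {Q}

{J}⁺: J→HLQ adds H, L, Q → {H, J, L, Q}.
{Q}⁺: Q→HJL adds H, J, L → {H, J, L, Q}.
Any other superkey contains one of these as a subset, so there are no further candidate keys.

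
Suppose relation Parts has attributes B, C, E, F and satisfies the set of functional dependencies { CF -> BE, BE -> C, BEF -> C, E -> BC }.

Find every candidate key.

{C, F}, {E, F}

Attribute F never appears on the right-hand side of any dependency, so F must belong to every candidate key.
{F}⁺ = {F}, which is not all of the schema, so we must add further attributes.
{C, F}⁺: CF→BE adds B, E → {B, C, E, F}.
{E, F}⁺: E→BC adds B, C → {B, C, E, F}.
Any other superkey contains one of these as a subset, so there are no further candidate keys.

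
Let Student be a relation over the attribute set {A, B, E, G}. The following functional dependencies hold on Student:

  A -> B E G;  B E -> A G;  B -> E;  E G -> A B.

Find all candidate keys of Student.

{A}⁺: A→BEG adds B, E, G → {A, B, E, G}.
{B}⁺: B→E adds E; BE→AG adds A, G → {A, B, E, G}.
{E, G}⁺: EG→AB adds A, B → {A, B, E, G}.
Any other superkey contains one of these as a subset, so there are no further candidate keys.

(A); (B); (E, G)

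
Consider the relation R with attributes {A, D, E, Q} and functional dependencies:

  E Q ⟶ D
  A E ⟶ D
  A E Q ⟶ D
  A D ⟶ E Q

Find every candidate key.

Attribute A never appears on the right-hand side of any dependency, so A must belong to every candidate key.
{A}⁺ = {A}, which is not all of the schema, so we must add further attributes.
{A, D}⁺: AD→EQ adds E, Q → {A, D, E, Q}.
{A, E}⁺: AE→D adds D; AD→EQ adds Q → {A, D, E, Q}.
Any other superkey contains one of these as a subset, so there are no further candidate keys.

{A, D}; {A, E}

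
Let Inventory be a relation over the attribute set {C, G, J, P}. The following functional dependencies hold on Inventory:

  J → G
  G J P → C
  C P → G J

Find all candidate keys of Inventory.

{C, P}, {J, P}

Attribute P never appears on the right-hand side of any dependency, so P must belong to every candidate key.
{P}⁺ = {P}, which is not all of the schema, so we must add further attributes.
{C, P}⁺: CP→GJ adds G, J → {C, G, J, P}. Minimal: {P}⁺ = {P}; {C}⁺ = {C} — none reach the full schema.
{J, P}⁺: J→G adds G; GJP→C adds C → {C, G, J, P}. Minimal: {P}⁺ = {P}; {J}⁺ = {G, J} — none reach the full schema.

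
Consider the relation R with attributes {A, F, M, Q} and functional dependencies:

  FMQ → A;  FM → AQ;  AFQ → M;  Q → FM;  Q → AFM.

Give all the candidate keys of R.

{Q}, {F, M}

{Q}⁺: Q→FM adds F, M; Q→AFM adds A → {A, F, M, Q}.
{F, M}⁺: FM→AQ adds A, Q → {A, F, M, Q}. Minimal: {M}⁺ = {M}; {F}⁺ = {F} — none reach the full schema.
Any other superkey contains one of these as a subset, so there are no further candidate keys.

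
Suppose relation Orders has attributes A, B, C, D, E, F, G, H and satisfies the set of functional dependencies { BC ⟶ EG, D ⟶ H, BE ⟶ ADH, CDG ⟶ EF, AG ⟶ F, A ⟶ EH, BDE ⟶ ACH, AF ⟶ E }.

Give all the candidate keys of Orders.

Attribute B never appears on the right-hand side of any dependency, so B must belong to every candidate key.
{B}⁺ = {B}, which is not all of the schema, so we must add further attributes.
{A, B}⁺: A→EH adds E, H; BE→ADH adds D; BDE→ACH adds C; BC→EG adds G; CDG→EF adds F → {A, B, C, D, E, F, G, H}. Minimal: {B}⁺ = {B}; {A}⁺ = {A, E, H} — none reach the full schema.
{B, C}⁺: BC→EG adds E, G; BE→ADH adds A, D, H; CDG→EF adds F → {A, B, C, D, E, F, G, H}. Minimal: {C}⁺ = {C}; {B}⁺ = {B} — none reach the full schema.
{B, E}⁺: BE→ADH adds A, D, H; BDE→ACH adds C; BC→EG adds G; CDG→EF adds F → {A, B, C, D, E, F, G, H}. Minimal: {E}⁺ = {E}; {B}⁺ = {B} — none reach the full schema.

(A, B), (B, C), (B, E)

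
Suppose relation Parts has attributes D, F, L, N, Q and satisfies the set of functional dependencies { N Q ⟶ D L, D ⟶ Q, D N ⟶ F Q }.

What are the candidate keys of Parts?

DN, NQ

Attribute N never appears on the right-hand side of any dependency, so N must belong to every candidate key.
{N}⁺ = {N}, which is not all of the schema, so we must add further attributes.
{D, N}⁺: D→Q adds Q; DN→FQ adds F; NQ→DL adds L → {D, F, L, N, Q}. Minimal: {N}⁺ = {N}; {D}⁺ = {D, Q} — none reach the full schema.
{N, Q}⁺: NQ→DL adds D, L; DN→FQ adds F → {D, F, L, N, Q}. Minimal: {Q}⁺ = {Q}; {N}⁺ = {N} — none reach the full schema.
Any other superkey contains one of these as a subset, so there are no further candidate keys.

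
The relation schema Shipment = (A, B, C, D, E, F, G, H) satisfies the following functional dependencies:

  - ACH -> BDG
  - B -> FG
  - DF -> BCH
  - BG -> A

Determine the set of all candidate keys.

BDE, DEF, ACEH, BCEH

Attribute E never appears on the right-hand side of any dependency, so E must belong to every candidate key.
{E}⁺ = {E}, which is not all of the schema, so we must add further attributes.
{B, D, E}⁺: B→FG adds F, G; DF→BCH adds C, H; BG→A adds A → {A, B, C, D, E, F, G, H}. Minimal: {D, E}⁺ = {D, E}; {B, E}⁺ = {A, B, E, F, G}; {B, D}⁺ = {A, B, C, D, F, G, H} — none reach the full schema.
{D, E, F}⁺: DF→BCH adds B, C, H; B→FG adds G; BG→A adds A → {A, B, C, D, E, F, G, H}. Minimal: {E, F}⁺ = {E, F}; {D, F}⁺ = {A, B, C, D, F, G, H}; {D, E}⁺ = {D, E} — none reach the full schema.
{A, C, E, H}⁺: ACH→BDG adds B, D, G; B→FG adds F → {A, B, C, D, E, F, G, H}. Minimal: {C, E, H}⁺ = {C, E, H}; {A, E, H}⁺ = {A, E, H}; {A, C, H}⁺ = {A, B, C, D, F, G, H}; … — none reach the full schema.
{B, C, E, H}⁺: B→FG adds F, G; BG→A adds A; ACH→BDG adds D → {A, B, C, D, E, F, G, H}. Minimal: {C, E, H}⁺ = {C, E, H}; {B, E, H}⁺ = {A, B, E, F, G, H}; {B, C, H}⁺ = {A, B, C, D, F, G, H}; … — none reach the full schema.
Any other superkey contains one of these as a subset, so there are no further candidate keys.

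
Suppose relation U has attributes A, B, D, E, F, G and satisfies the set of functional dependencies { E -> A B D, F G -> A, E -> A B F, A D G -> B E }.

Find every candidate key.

{E, G}; {A, D, G}; {D, F, G}

Attribute G never appears on the right-hand side of any dependency, so G must belong to every candidate key.
{G}⁺ = {G}, which is not all of the schema, so we must add further attributes.
{E, G}⁺: E→ABD adds A, B, D; E→ABF adds F → {A, B, D, E, F, G}.
{A, D, G}⁺: ADG→BE adds B, E; E→ABF adds F → {A, B, D, E, F, G}.
{D, F, G}⁺: FG→A adds A; ADG→BE adds B, E → {A, B, D, E, F, G}.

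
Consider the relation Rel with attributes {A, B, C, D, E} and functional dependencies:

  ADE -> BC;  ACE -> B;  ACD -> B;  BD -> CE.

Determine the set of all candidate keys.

{A, B, D}, {A, C, D}, {A, D, E}

{A, B, D}⁺: BD→CE adds C, E → {A, B, C, D, E}. Minimal: {B, D}⁺ = {B, C, D, E}; {A, D}⁺ = {A, D}; {A, B}⁺ = {A, B} — none reach the full schema.
{A, C, D}⁺: ACD→B adds B; BD→CE adds E → {A, B, C, D, E}. Minimal: {C, D}⁺ = {C, D}; {A, D}⁺ = {A, D}; {A, C}⁺ = {A, C} — none reach the full schema.
{A, D, E}⁺: ADE→BC adds B, C → {A, B, C, D, E}. Minimal: {D, E}⁺ = {D, E}; {A, E}⁺ = {A, E}; {A, D}⁺ = {A, D} — none reach the full schema.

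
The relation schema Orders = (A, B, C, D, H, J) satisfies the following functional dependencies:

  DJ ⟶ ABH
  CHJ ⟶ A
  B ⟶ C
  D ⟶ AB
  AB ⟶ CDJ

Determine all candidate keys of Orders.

{D}, {A, B}, {B, H, J}

{D}⁺: D→AB adds A, B; AB→CDJ adds C, J; DJ→ABH adds H → {A, B, C, D, H, J}.
{A, B}⁺: B→C adds C; AB→CDJ adds D, J; DJ→ABH adds H → {A, B, C, D, H, J}. Minimal: {B}⁺ = {B, C}; {A}⁺ = {A} — none reach the full schema.
{B, H, J}⁺: B→C adds C; CHJ→A adds A; AB→CDJ adds D → {A, B, C, D, H, J}. Minimal: {H, J}⁺ = {H, J}; {B, J}⁺ = {B, C, J}; {B, H}⁺ = {B, C, H} — none reach the full schema.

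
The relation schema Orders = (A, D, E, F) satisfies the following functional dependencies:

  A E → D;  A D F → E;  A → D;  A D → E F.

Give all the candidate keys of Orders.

{A}

{A}⁺: A→D adds D; AD→EF adds E, F → {A, D, E, F}.
No other minimal superkey exists.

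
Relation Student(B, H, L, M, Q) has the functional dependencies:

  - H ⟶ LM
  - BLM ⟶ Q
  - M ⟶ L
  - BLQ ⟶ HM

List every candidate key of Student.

{B, H}⁺: H→LM adds L, M; BLM→Q adds Q → {B, H, L, M, Q}.
{B, M}⁺: M→L adds L; BLM→Q adds Q; BLQ→HM adds H → {B, H, L, M, Q}.
{B, L, Q}⁺: BLQ→HM adds H, M → {B, H, L, M, Q}.

(B, H), (B, M), (B, L, Q)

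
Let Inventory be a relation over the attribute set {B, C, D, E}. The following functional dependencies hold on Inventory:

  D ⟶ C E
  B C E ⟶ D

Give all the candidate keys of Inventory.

Attribute B never appears on the right-hand side of any dependency, so B must belong to every candidate key.
{B}⁺ = {B}, which is not all of the schema, so we must add further attributes.
{B, D}⁺: D→CE adds C, E → {B, C, D, E}. Minimal: {D}⁺ = {C, D, E}; {B}⁺ = {B} — none reach the full schema.
{B, C, E}⁺: BCE→D adds D → {B, C, D, E}. Minimal: {C, E}⁺ = {C, E}; {B, E}⁺ = {B, E}; {B, C}⁺ = {B, C} — none reach the full schema.
Any other superkey contains one of these as a subset, so there are no further candidate keys.

{B, D}, {B, C, E}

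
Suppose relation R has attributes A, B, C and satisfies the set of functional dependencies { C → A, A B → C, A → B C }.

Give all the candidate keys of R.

{A}, {C}

{A}⁺: A→BC adds B, C → {A, B, C}.
{C}⁺: C→A adds A; A→BC adds B → {A, B, C}.
Any other superkey contains one of these as a subset, so there are no further candidate keys.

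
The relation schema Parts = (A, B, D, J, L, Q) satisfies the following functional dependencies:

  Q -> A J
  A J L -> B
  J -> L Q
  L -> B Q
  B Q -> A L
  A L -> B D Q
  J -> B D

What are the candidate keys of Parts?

{J}⁺: J→LQ adds L, Q; L→BQ adds B; BQ→AL adds A; AL→BDQ adds D → {A, B, D, J, L, Q}.
{L}⁺: L→BQ adds B, Q; BQ→AL adds A; AL→BDQ adds D; Q→AJ adds J → {A, B, D, J, L, Q}.
{Q}⁺: Q→AJ adds A, J; J→LQ adds L; L→BQ adds B; AL→BDQ adds D → {A, B, D, J, L, Q}.
Any other superkey contains one of these as a subset, so there are no further candidate keys.

(J), (L), (Q)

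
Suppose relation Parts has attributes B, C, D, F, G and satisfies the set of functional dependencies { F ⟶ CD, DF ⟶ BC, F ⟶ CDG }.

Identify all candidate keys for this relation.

{F}⁺: F→CD adds C, D; DF→BC adds B; F→CDG adds G → {B, C, D, F, G}.
No other minimal superkey exists.

{F}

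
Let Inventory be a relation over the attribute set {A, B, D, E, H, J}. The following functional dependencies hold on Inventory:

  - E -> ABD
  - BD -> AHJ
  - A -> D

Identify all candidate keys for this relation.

(E)

Attribute E never appears on the right-hand side of any dependency, so E must belong to every candidate key.
{E}⁺ = {A, B, D, E, H, J}, which is all of the schema, so {E} is the only candidate key.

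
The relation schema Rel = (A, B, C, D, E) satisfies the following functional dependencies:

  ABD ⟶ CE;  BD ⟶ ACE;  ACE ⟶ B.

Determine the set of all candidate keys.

Attribute D never appears on the right-hand side of any dependency, so D must belong to every candidate key.
{D}⁺ = {D}, which is not all of the schema, so we must add further attributes.
{B, D}⁺: BD→ACE adds A, C, E → {A, B, C, D, E}. Minimal: {D}⁺ = {D}; {B}⁺ = {B} — none reach the full schema.
{A, C, D, E}⁺: ACE→B adds B → {A, B, C, D, E}. Minimal: {C, D, E}⁺ = {C, D, E}; {A, D, E}⁺ = {A, D, E}; {A, C, E}⁺ = {A, B, C, E}; … — none reach the full schema.
Any other superkey contains one of these as a subset, so there are no further candidate keys.

{B, D}; {A, C, D, E}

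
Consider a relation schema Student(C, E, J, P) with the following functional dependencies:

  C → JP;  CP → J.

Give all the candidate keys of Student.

{C, E}

Attributes C, E never appear on any right-hand side, so every candidate key must contain {C, E}.
{C, E}⁺ = {C, E, J, P}, which is all of the schema, so {C, E} is the only candidate key.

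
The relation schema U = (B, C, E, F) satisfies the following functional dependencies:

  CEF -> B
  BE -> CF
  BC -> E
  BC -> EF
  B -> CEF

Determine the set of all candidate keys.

{B}⁺: B→CEF adds C, E, F → {B, C, E, F}.
{C, E, F}⁺: CEF→B adds B → {B, C, E, F}.
Any other superkey contains one of these as a subset, so there are no further candidate keys.

{B}, {C, E, F}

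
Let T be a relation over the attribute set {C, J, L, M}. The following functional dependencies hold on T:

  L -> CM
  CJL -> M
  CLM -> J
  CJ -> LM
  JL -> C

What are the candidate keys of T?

{L}⁺: L→CM adds C, M; CLM→J adds J → {C, J, L, M}.
{C, J}⁺: CJ→LM adds L, M → {C, J, L, M}. Minimal: {J}⁺ = {J}; {C}⁺ = {C} — none reach the full schema.
Any other superkey contains one of these as a subset, so there are no further candidate keys.

(L), (C, J)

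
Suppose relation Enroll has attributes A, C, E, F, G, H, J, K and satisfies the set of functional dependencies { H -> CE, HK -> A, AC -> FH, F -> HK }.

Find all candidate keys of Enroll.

Attributes G, J never appear on any right-hand side, so every candidate key must contain {G, J}.
{G, J}⁺ = {G, J}, which is not all of the schema, so we must add further attributes.
{F, G, J}⁺: F→HK adds H, K; H→CE adds C, E; HK→A adds A → {A, C, E, F, G, H, J, K}. Minimal: {G, J}⁺ = {G, J}; {F, J}⁺ = {A, C, E, F, H, J, K}; {F, G}⁺ = {A, C, E, F, G, H, K} — none reach the full schema.
{A, C, G, J}⁺: AC→FH adds F, H; F→HK adds K; H→CE adds E → {A, C, E, F, G, H, J, K}. Minimal: {C, G, J}⁺ = {C, G, J}; {A, G, J}⁺ = {A, G, J}; {A, C, J}⁺ = {A, C, E, F, H, J, K}; … — none reach the full schema.
{A, G, H, J}⁺: H→CE adds C, E; AC→FH adds F; F→HK adds K → {A, C, E, F, G, H, J, K}. Minimal: {G, H, J}⁺ = {C, E, G, H, J}; {A, H, J}⁺ = {A, C, E, F, H, J, K}; {A, G, J}⁺ = {A, G, J}; … — none reach the full schema.
{G, H, J, K}⁺: H→CE adds C, E; HK→A adds A; AC→FH adds F → {A, C, E, F, G, H, J, K}. Minimal: {H, J, K}⁺ = {A, C, E, F, H, J, K}; {G, J, K}⁺ = {G, J, K}; {G, H, K}⁺ = {A, C, E, F, G, H, K}; … — none reach the full schema.
Any other superkey contains one of these as a subset, so there are no further candidate keys.

{F, G, J}; {A, C, G, J}; {A, G, H, J}; {G, H, J, K}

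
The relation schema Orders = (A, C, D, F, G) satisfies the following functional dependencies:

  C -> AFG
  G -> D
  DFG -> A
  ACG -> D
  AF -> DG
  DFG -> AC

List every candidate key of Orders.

{C}⁺: C→AFG adds A, F, G; G→D adds D → {A, C, D, F, G}.
{A, F}⁺: AF→DG adds D, G; DFG→AC adds C → {A, C, D, F, G}.
{F, G}⁺: G→D adds D; DFG→A adds A; DFG→AC adds C → {A, C, D, F, G}.

C; AF; FG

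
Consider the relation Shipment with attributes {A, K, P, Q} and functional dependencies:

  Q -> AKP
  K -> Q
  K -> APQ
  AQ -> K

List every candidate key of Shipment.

{K}; {Q}

{K}⁺: K→Q adds Q; K→APQ adds A, P → {A, K, P, Q}.
{Q}⁺: Q→AKP adds A, K, P → {A, K, P, Q}.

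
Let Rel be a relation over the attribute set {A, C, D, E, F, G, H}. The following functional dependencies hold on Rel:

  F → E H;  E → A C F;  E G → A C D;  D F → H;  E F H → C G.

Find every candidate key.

{E}⁺: E→ACF adds A, C, F; F→EH adds H; EFH→CG adds G; EG→ACD adds D → {A, C, D, E, F, G, H}.
{F}⁺: F→EH adds E, H; E→ACF adds A, C; EFH→CG adds G; EG→ACD adds D → {A, C, D, E, F, G, H}.
Any other superkey contains one of these as a subset, so there are no further candidate keys.

{E}; {F}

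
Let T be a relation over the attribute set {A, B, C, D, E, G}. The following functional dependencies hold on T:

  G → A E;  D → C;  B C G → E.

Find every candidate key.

(B, D, G)

Attributes B, D, G never appear on any right-hand side, so every candidate key must contain {B, D, G}.
{B, D, G}⁺ = {A, B, C, D, E, G}, which is all of the schema, so {B, D, G} is the only candidate key.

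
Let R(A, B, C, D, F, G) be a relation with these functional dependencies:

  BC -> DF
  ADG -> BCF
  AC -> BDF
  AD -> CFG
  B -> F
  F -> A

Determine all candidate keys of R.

{A, C}⁺: AC→BDF adds B, D, F; AD→CFG adds G → {A, B, C, D, F, G}. Minimal: {C}⁺ = {C}; {A}⁺ = {A} — none reach the full schema.
{A, D}⁺: AD→CFG adds C, F, G; ADG→BCF adds B → {A, B, C, D, F, G}. Minimal: {D}⁺ = {D}; {A}⁺ = {A} — none reach the full schema.
{B, C}⁺: BC→DF adds D, F; F→A adds A; AD→CFG adds G → {A, B, C, D, F, G}. Minimal: {C}⁺ = {C}; {B}⁺ = {A, B, F} — none reach the full schema.
{B, D}⁺: B→F adds F; F→A adds A; AD→CFG adds C, G → {A, B, C, D, F, G}. Minimal: {D}⁺ = {D}; {B}⁺ = {A, B, F} — none reach the full schema.
{C, F}⁺: F→A adds A; AC→BDF adds B, D; AD→CFG adds G → {A, B, C, D, F, G}. Minimal: {F}⁺ = {A, F}; {C}⁺ = {C} — none reach the full schema.
{D, F}⁺: F→A adds A; AD→CFG adds C, G; ADG→BCF adds B → {A, B, C, D, F, G}. Minimal: {F}⁺ = {A, F}; {D}⁺ = {D} — none reach the full schema.

{A, C}, {A, D}, {B, C}, {B, D}, {C, F}, {D, F}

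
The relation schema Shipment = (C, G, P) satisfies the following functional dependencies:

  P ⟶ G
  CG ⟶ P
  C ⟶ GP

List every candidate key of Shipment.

Attribute C never appears on the right-hand side of any dependency, so C must belong to every candidate key.
{C}⁺ = {C, G, P}, which is all of the schema, so {C} is the only candidate key.

C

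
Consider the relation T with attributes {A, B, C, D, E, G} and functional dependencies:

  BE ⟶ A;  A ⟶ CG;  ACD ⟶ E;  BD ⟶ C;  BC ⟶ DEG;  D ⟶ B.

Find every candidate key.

{D}⁺: D→B adds B; BD→C adds C; BC→DEG adds E, G; BE→A adds A → {A, B, C, D, E, G}.
{A, B}⁺: A→CG adds C, G; BC→DEG adds D, E → {A, B, C, D, E, G}. Minimal: {B}⁺ = {B}; {A}⁺ = {A, C, G} — none reach the full schema.
{B, C}⁺: BC→DEG adds D, E, G; BE→A adds A → {A, B, C, D, E, G}. Minimal: {C}⁺ = {C}; {B}⁺ = {B} — none reach the full schema.
{B, E}⁺: BE→A adds A; A→CG adds C, G; BC→DEG adds D → {A, B, C, D, E, G}. Minimal: {E}⁺ = {E}; {B}⁺ = {B} — none reach the full schema.

{D}; {A, B}; {B, C}; {B, E}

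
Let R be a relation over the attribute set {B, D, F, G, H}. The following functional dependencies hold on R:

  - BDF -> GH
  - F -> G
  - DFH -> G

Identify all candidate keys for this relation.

BDF

Attributes B, D, F never appear on any right-hand side, so every candidate key must contain {B, D, F}.
{B, D, F}⁺ = {B, D, F, G, H}, which is all of the schema, so {B, D, F} is the only candidate key.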